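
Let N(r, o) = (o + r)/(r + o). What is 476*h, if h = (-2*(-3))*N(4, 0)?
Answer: 2856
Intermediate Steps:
N(r, o) = 1 (N(r, o) = (o + r)/(o + r) = 1)
h = 6 (h = -2*(-3)*1 = 6*1 = 6)
476*h = 476*6 = 2856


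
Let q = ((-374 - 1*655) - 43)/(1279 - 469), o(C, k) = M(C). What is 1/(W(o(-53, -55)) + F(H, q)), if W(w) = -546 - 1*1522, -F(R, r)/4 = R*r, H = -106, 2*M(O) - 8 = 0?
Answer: -405/1064804 ≈ -0.00038035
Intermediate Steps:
M(O) = 4 (M(O) = 4 + (1/2)*0 = 4 + 0 = 4)
o(C, k) = 4
q = -536/405 (q = ((-374 - 655) - 43)/810 = (-1029 - 43)*(1/810) = -1072*1/810 = -536/405 ≈ -1.3235)
F(R, r) = -4*R*r
W(w) = -2068 (W(w) = -546 - 1522 = -2068)
1/(W(o(-53, -55)) + F(H, q)) = 1/(-2068 - 4*(-106)*(-536/405)) = 1/(-2068 - 227264/405) = 1/(-1064804/405) = -405/1064804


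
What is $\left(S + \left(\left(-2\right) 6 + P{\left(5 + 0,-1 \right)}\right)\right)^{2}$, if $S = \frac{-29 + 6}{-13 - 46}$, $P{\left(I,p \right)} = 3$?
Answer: $\frac{258064}{3481} \approx 74.135$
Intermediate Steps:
$S = \frac{23}{59}$ ($S = - \frac{23}{-59} = \left(-23\right) \left(- \frac{1}{59}\right) = \frac{23}{59} \approx 0.38983$)
$\left(S + \left(\left(-2\right) 6 + P{\left(5 + 0,-1 \right)}\right)\right)^{2} = \left(\frac{23}{59} + \left(\left(-2\right) 6 + 3\right)\right)^{2} = \left(\frac{23}{59} + \left(-12 + 3\right)\right)^{2} = \left(\frac{23}{59} - 9\right)^{2} = \left(- \frac{508}{59}\right)^{2} = \frac{258064}{3481}$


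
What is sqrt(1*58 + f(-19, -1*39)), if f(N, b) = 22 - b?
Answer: sqrt(119) ≈ 10.909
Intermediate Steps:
sqrt(1*58 + f(-19, -1*39)) = sqrt(1*58 + (22 - (-1)*39)) = sqrt(58 + (22 - 1*(-39))) = sqrt(58 + (22 + 39)) = sqrt(58 + 61) = sqrt(119)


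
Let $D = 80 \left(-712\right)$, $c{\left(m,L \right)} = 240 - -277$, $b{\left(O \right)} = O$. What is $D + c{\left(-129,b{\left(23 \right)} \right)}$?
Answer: $-56443$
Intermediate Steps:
$c{\left(m,L \right)} = 517$ ($c{\left(m,L \right)} = 240 + 277 = 517$)
$D = -56960$
$D + c{\left(-129,b{\left(23 \right)} \right)} = -56960 + 517 = -56443$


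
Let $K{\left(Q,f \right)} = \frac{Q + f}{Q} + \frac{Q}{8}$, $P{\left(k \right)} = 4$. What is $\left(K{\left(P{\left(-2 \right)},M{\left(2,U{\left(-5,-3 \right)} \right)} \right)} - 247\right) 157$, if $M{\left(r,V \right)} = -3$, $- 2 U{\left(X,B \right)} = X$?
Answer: $- \frac{154645}{4} \approx -38661.0$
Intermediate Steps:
$U{\left(X,B \right)} = - \frac{X}{2}$
$K{\left(Q,f \right)} = \frac{Q}{8} + \frac{Q + f}{Q}$ ($K{\left(Q,f \right)} = \frac{Q + f}{Q} + Q \frac{1}{8} = \frac{Q + f}{Q} + \frac{Q}{8} = \frac{Q}{8} + \frac{Q + f}{Q}$)
$\left(K{\left(P{\left(-2 \right)},M{\left(2,U{\left(-5,-3 \right)} \right)} \right)} - 247\right) 157 = \left(\left(1 + \frac{1}{8} \cdot 4 - \frac{3}{4}\right) - 247\right) 157 = \left(\left(1 + \frac{1}{2} - \frac{3}{4}\right) - 247\right) 157 = \left(\frac{3}{4} - 247\right) 157 = \left(- \frac{985}{4}\right) 157 = - \frac{154645}{4}$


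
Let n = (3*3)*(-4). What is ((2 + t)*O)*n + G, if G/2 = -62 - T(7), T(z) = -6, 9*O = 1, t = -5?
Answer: -100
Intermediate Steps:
O = ⅑ (O = (⅑)*1 = ⅑ ≈ 0.11111)
n = -36 (n = 9*(-4) = -36)
G = -112 (G = 2*(-62 - 1*(-6)) = 2*(-62 + 6) = 2*(-56) = -112)
((2 + t)*O)*n + G = ((2 - 5)*(⅑))*(-36) - 112 = -3*⅑*(-36) - 112 = -⅓*(-36) - 112 = 12 - 112 = -100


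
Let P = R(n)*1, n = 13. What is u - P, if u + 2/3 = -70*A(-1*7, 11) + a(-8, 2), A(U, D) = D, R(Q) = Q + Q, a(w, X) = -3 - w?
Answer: -2375/3 ≈ -791.67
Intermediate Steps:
R(Q) = 2*Q
u = -2297/3 (u = -2/3 + (-70*11 + (-3 - 1*(-8))) = -2/3 + (-770 + (-3 + 8)) = -2/3 + (-770 + 5) = -2/3 - 765 = -2297/3 ≈ -765.67)
P = 26 (P = (2*13)*1 = 26*1 = 26)
u - P = -2297/3 - 1*26 = -2297/3 - 26 = -2375/3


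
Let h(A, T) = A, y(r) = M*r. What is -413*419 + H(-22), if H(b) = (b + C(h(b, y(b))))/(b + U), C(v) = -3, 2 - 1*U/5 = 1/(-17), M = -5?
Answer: -34435928/199 ≈ -1.7304e+5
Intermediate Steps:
y(r) = -5*r
U = 175/17 (U = 10 - 5/(-17) = 10 - 5*(-1/17) = 10 + 5/17 = 175/17 ≈ 10.294)
H(b) = (-3 + b)/(175/17 + b) (H(b) = (b - 3)/(b + 175/17) = (-3 + b)/(175/17 + b))
-413*419 + H(-22) = -413*419 + 17*(-3 - 22)/(175 + 17*(-22)) = -173047 + 17*(-25)/(175 - 374) = -173047 + 17*(-25)/(-199) = -173047 + 17*(-1/199)*(-25) = -173047 + 425/199 = -34435928/199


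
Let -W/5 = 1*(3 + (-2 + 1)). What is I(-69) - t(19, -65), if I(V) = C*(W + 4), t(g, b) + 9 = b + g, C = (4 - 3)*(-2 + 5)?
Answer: 37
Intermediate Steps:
W = -10 (W = -5*(3 + (-2 + 1)) = -5*(3 - 1) = -5*2 = -10)
C = 3 (C = 1*3 = 3)
t(g, b) = -9 + b + g (t(g, b) = -9 + (b + g) = -9 + b + g)
I(V) = -18 (I(V) = 3*(-10 + 4) = 3*(-6) = -18)
I(-69) - t(19, -65) = -18 - (-9 - 65 + 19) = -18 - 1*(-55) = -18 + 55 = 37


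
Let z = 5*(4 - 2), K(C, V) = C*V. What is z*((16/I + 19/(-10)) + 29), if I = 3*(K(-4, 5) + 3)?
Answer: 13661/51 ≈ 267.86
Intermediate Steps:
I = -51 (I = 3*(-4*5 + 3) = 3*(-20 + 3) = 3*(-17) = -51)
z = 10 (z = 5*2 = 10)
z*((16/I + 19/(-10)) + 29) = 10*((16/(-51) + 19/(-10)) + 29) = 10*((16*(-1/51) + 19*(-⅒)) + 29) = 10*((-16/51 - 19/10) + 29) = 10*(-1129/510 + 29) = 10*(13661/510) = 13661/51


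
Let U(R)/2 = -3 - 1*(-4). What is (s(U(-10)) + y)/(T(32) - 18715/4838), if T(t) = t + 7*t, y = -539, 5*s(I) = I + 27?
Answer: -12898108/6099065 ≈ -2.1148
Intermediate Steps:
U(R) = 2 (U(R) = 2*(-3 - 1*(-4)) = 2*(-3 + 4) = 2*1 = 2)
s(I) = 27/5 + I/5 (s(I) = (I + 27)/5 = (27 + I)/5 = 27/5 + I/5)
T(t) = 8*t
(s(U(-10)) + y)/(T(32) - 18715/4838) = ((27/5 + (⅕)*2) - 539)/(8*32 - 18715/4838) = ((27/5 + ⅖) - 539)/(256 - 18715*1/4838) = (29/5 - 539)/(256 - 18715/4838) = -2666/(5*1219813/4838) = -2666/5*4838/1219813 = -12898108/6099065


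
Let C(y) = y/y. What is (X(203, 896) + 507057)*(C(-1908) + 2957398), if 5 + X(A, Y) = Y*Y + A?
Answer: 3874402665329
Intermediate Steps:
C(y) = 1
X(A, Y) = -5 + A + Y² (X(A, Y) = -5 + (Y*Y + A) = -5 + (Y² + A) = -5 + (A + Y²) = -5 + A + Y²)
(X(203, 896) + 507057)*(C(-1908) + 2957398) = ((-5 + 203 + 896²) + 507057)*(1 + 2957398) = ((-5 + 203 + 802816) + 507057)*2957399 = (803014 + 507057)*2957399 = 1310071*2957399 = 3874402665329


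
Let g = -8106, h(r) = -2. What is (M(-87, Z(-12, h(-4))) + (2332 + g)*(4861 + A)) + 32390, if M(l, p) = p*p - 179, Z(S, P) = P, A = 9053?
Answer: -80307221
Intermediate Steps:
M(l, p) = -179 + p² (M(l, p) = p² - 179 = -179 + p²)
(M(-87, Z(-12, h(-4))) + (2332 + g)*(4861 + A)) + 32390 = ((-179 + (-2)²) + (2332 - 8106)*(4861 + 9053)) + 32390 = ((-179 + 4) - 5774*13914) + 32390 = (-175 - 80339436) + 32390 = -80339611 + 32390 = -80307221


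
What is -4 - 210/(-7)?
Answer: 26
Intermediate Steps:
-4 - 210/(-7) = -4 - 210*(-1)/7 = -4 - 15*(-2) = -4 + 30 = 26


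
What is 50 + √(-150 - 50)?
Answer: 50 + 10*I*√2 ≈ 50.0 + 14.142*I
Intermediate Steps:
50 + √(-150 - 50) = 50 + √(-200) = 50 + 10*I*√2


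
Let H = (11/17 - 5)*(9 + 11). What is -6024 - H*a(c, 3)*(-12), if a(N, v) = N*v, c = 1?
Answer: -155688/17 ≈ -9158.1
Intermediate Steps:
H = -1480/17 (H = (11*(1/17) - 5)*20 = (11/17 - 5)*20 = -74/17*20 = -1480/17 ≈ -87.059)
-6024 - H*a(c, 3)*(-12) = -6024 - (-1480*3/17)*(-12) = -6024 - (-1480/17*3)*(-12) = -6024 - (-4440)*(-12)/17 = -6024 - 1*53280/17 = -6024 - 53280/17 = -155688/17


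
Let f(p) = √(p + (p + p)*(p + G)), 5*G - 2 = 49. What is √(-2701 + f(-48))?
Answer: √(-67525 + 20*√5595)/5 ≈ 51.392*I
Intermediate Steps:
G = 51/5 (G = ⅖ + (⅕)*49 = ⅖ + 49/5 = 51/5 ≈ 10.200)
f(p) = √(p + 2*p*(51/5 + p)) (f(p) = √(p + (p + p)*(p + 51/5)) = √(p + (2*p)*(51/5 + p)) = √(p + 2*p*(51/5 + p)))
√(-2701 + f(-48)) = √(-2701 + √5*√(-48*(107 + 10*(-48)))/5) = √(-2701 + √5*√(-48*(107 - 480))/5) = √(-2701 + √5*√(-48*(-373))/5) = √(-2701 + √5*√17904/5) = √(-2701 + √5*(4*√1119)/5) = √(-2701 + 4*√5595/5)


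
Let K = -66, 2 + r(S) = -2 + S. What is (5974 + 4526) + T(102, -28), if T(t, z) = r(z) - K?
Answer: 10534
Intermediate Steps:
r(S) = -4 + S (r(S) = -2 + (-2 + S) = -4 + S)
T(t, z) = 62 + z (T(t, z) = (-4 + z) - 1*(-66) = (-4 + z) + 66 = 62 + z)
(5974 + 4526) + T(102, -28) = (5974 + 4526) + (62 - 28) = 10500 + 34 = 10534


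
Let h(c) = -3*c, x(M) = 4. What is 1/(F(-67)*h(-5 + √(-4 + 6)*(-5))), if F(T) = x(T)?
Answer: -1/60 + √2/60 ≈ 0.0069036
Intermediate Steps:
F(T) = 4
1/(F(-67)*h(-5 + √(-4 + 6)*(-5))) = 1/(4*(-3*(-5 + √(-4 + 6)*(-5)))) = 1/(4*(-3*(-5 + √2*(-5)))) = 1/(4*(-3*(-5 - 5*√2))) = 1/(4*(15 + 15*√2)) = 1/(60 + 60*√2)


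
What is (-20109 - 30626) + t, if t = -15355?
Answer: -66090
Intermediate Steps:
(-20109 - 30626) + t = (-20109 - 30626) - 15355 = -50735 - 15355 = -66090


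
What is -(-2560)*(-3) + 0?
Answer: -7680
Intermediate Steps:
-(-2560)*(-3) + 0 = -128*60 + 0 = -7680 + 0 = -7680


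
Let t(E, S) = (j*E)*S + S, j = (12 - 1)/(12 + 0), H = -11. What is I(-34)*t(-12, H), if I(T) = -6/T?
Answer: 330/17 ≈ 19.412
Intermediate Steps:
j = 11/12 ≈ 0.91667
t(E, S) = S + 11*E*S/12 (t(E, S) = (11*E/12)*S + S = 11*E*S/12 + S = S + 11*E*S/12)
I(-34)*t(-12, H) = (-6/(-34))*((1/12)*(-11)*(12 + 11*(-12))) = (-6*(-1/34))*((1/12)*(-11)*(12 - 132)) = 3*((1/12)*(-11)*(-120))/17 = (3/17)*110 = 330/17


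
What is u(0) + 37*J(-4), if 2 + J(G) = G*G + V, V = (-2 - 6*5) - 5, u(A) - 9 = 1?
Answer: -841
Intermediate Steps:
u(A) = 10 (u(A) = 9 + 1 = 10)
V = -37 (V = (-2 - 1*30) - 5 = (-2 - 30) - 5 = -32 - 5 = -37)
J(G) = -39 + G² (J(G) = -2 + (G*G - 37) = -2 + (G² - 37) = -2 + (-37 + G²) = -39 + G²)
u(0) + 37*J(-4) = 10 + 37*(-39 + (-4)²) = 10 + 37*(-39 + 16) = 10 + 37*(-23) = 10 - 851 = -841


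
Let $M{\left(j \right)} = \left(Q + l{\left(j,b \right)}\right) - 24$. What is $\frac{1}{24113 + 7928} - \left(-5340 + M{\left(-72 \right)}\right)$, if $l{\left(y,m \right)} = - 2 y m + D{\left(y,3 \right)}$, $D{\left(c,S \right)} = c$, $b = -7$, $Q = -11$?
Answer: $\frac{206824656}{32041} \approx 6455.0$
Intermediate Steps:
$l{\left(y,m \right)} = y - 2 m y$ ($l{\left(y,m \right)} = - 2 y m + y = - 2 m y + y = y - 2 m y$)
$M{\left(j \right)} = -35 + 15 j$ ($M{\left(j \right)} = \left(-11 + j \left(1 - -14\right)\right) - 24 = \left(-11 + j \left(1 + 14\right)\right) - 24 = \left(-11 + j 15\right) - 24 = \left(-11 + 15 j\right) - 24 = -35 + 15 j$)
$\frac{1}{24113 + 7928} - \left(-5340 + M{\left(-72 \right)}\right) = \frac{1}{24113 + 7928} - \left(-5340 + \left(-35 + 15 \left(-72\right)\right)\right) = \frac{1}{32041} - \left(-5340 - 1115\right) = \frac{1}{32041} - -6455 = \frac{1}{32041} + 6455 = \frac{206824656}{32041}$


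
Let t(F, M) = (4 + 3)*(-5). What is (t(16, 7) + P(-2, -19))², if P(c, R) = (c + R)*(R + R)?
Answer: 582169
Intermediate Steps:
P(c, R) = 2*R*(R + c) (P(c, R) = (R + c)*(2*R) = 2*R*(R + c))
t(F, M) = -35 (t(F, M) = 7*(-5) = -35)
(t(16, 7) + P(-2, -19))² = (-35 + 2*(-19)*(-19 - 2))² = (-35 + 2*(-19)*(-21))² = (-35 + 798)² = 763² = 582169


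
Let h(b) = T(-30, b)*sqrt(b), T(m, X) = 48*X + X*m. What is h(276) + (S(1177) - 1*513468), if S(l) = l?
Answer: -512291 + 9936*sqrt(69) ≈ -4.2976e+5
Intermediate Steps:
h(b) = 18*b**(3/2) (h(b) = (b*(48 - 30))*sqrt(b) = (b*18)*sqrt(b) = (18*b)*sqrt(b) = 18*b**(3/2))
h(276) + (S(1177) - 1*513468) = 18*276**(3/2) + (1177 - 1*513468) = 18*(552*sqrt(69)) + (1177 - 513468) = 9936*sqrt(69) - 512291 = -512291 + 9936*sqrt(69)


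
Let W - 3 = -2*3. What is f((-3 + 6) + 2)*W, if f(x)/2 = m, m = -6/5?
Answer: 36/5 ≈ 7.2000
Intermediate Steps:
W = -3 (W = 3 - 2*3 = 3 - 6 = -3)
m = -6/5 (m = -6*⅕ = -6/5 ≈ -1.2000)
f(x) = -12/5 (f(x) = 2*(-6/5) = -12/5)
f((-3 + 6) + 2)*W = -12/5*(-3) = 36/5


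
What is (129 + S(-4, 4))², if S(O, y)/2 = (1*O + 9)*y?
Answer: 28561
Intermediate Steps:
S(O, y) = 2*y*(9 + O) (S(O, y) = 2*((1*O + 9)*y) = 2*((O + 9)*y) = 2*((9 + O)*y) = 2*(y*(9 + O)) = 2*y*(9 + O))
(129 + S(-4, 4))² = (129 + 2*4*(9 - 4))² = (129 + 2*4*5)² = (129 + 40)² = 169² = 28561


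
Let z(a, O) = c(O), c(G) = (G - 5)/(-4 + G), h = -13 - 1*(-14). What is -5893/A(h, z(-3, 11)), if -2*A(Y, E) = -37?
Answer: -11786/37 ≈ -318.54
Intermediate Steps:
h = 1 (h = -13 + 14 = 1)
c(G) = (-5 + G)/(-4 + G)
z(a, O) = (-5 + O)/(-4 + O)
A(Y, E) = 37/2 (A(Y, E) = -½*(-37) = 37/2)
-5893/A(h, z(-3, 11)) = -5893/37/2 = -5893*2/37 = -11786/37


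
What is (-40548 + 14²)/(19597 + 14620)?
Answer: -40352/34217 ≈ -1.1793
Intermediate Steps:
(-40548 + 14²)/(19597 + 14620) = (-40548 + 196)/34217 = -40352*1/34217 = -40352/34217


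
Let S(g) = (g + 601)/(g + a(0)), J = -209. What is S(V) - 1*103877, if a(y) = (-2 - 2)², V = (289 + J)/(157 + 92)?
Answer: -422006399/4064 ≈ -1.0384e+5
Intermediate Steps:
V = 80/249 (V = (289 - 209)/(157 + 92) = 80/249 ≈ 0.32129)
a(y) = 16 (a(y) = (-4)² = 16)
S(g) = (601 + g)/(16 + g) (S(g) = (g + 601)/(g + 16) = (601 + g)/(16 + g))
S(V) - 1*103877 = (601 + 80/249)/(16 + 80/249) - 1*103877 = (149729/249)/(4064/249) - 103877 = (249/4064)*(149729/249) - 103877 = 149729/4064 - 103877 = -422006399/4064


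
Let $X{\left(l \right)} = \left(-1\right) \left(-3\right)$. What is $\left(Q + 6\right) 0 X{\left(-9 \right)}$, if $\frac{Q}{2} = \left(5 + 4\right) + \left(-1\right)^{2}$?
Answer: $0$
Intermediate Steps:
$Q = 20$ ($Q = 2 \left(\left(5 + 4\right) + \left(-1\right)^{2}\right) = 2 \left(9 + 1\right) = 2 \cdot 10 = 20$)
$X{\left(l \right)} = 3$
$\left(Q + 6\right) 0 X{\left(-9 \right)} = \left(20 + 6\right) 0 \cdot 3 = 26 \cdot 0 \cdot 3 = 0 \cdot 3 = 0$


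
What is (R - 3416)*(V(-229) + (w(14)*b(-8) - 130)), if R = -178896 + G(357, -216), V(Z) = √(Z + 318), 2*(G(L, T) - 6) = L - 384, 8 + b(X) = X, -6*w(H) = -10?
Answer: 85690165/3 - 364639*√89/2 ≈ 2.6843e+7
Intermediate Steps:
w(H) = 5/3 (w(H) = -⅙*(-10) = 5/3)
b(X) = -8 + X
G(L, T) = -186 + L/2 (G(L, T) = 6 + (L - 384)/2 = 6 + (-384 + L)/2 = 6 + (-192 + L/2) = -186 + L/2)
V(Z) = √(318 + Z)
R = -357807/2 (R = -178896 + (-186 + (½)*357) = -178896 + (-186 + 357/2) = -178896 - 15/2 = -357807/2 ≈ -1.7890e+5)
(R - 3416)*(V(-229) + (w(14)*b(-8) - 130)) = (-357807/2 - 3416)*(√(318 - 229) + (5*(-8 - 8)/3 - 130)) = -364639*(√89 + ((5/3)*(-16) - 130))/2 = -364639*(√89 + (-80/3 - 130))/2 = -364639*(√89 - 470/3)/2 = -364639*(-470/3 + √89)/2 = 85690165/3 - 364639*√89/2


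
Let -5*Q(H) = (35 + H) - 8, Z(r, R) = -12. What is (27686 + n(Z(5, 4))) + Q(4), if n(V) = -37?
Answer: 138214/5 ≈ 27643.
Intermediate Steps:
Q(H) = -27/5 - H/5 (Q(H) = -((35 + H) - 8)/5 = -(27 + H)/5 = -27/5 - H/5)
(27686 + n(Z(5, 4))) + Q(4) = (27686 - 37) + (-27/5 - 1/5*4) = 27649 + (-27/5 - 4/5) = 27649 - 31/5 = 138214/5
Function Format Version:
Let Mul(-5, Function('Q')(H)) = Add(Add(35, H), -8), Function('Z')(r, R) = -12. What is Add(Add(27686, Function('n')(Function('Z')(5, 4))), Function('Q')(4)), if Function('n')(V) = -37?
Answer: Rational(138214, 5) ≈ 27643.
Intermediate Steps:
Function('Q')(H) = Add(Rational(-27, 5), Mul(Rational(-1, 5), H)) (Function('Q')(H) = Mul(Rational(-1, 5), Add(Add(35, H), -8)) = Mul(Rational(-1, 5), Add(27, H)) = Add(Rational(-27, 5), Mul(Rational(-1, 5), H)))
Add(Add(27686, Function('n')(Function('Z')(5, 4))), Function('Q')(4)) = Add(Add(27686, -37), Add(Rational(-27, 5), Mul(Rational(-1, 5), 4))) = Add(27649, Add(Rational(-27, 5), Rational(-4, 5))) = Add(27649, Rational(-31, 5)) = Rational(138214, 5)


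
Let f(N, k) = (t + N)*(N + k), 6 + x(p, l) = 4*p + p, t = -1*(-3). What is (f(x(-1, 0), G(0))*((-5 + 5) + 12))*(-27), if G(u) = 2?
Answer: -23328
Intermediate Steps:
t = 3
x(p, l) = -6 + 5*p (x(p, l) = -6 + (4*p + p) = -6 + 5*p)
f(N, k) = (3 + N)*(N + k)
(f(x(-1, 0), G(0))*((-5 + 5) + 12))*(-27) = (((-6 + 5*(-1))² + 3*(-6 + 5*(-1)) + 3*2 + (-6 + 5*(-1))*2)*((-5 + 5) + 12))*(-27) = (((-6 - 5)² + 3*(-6 - 5) + 6 + (-6 - 5)*2)*(0 + 12))*(-27) = (((-11)² + 3*(-11) + 6 - 11*2)*12)*(-27) = ((121 - 33 + 6 - 22)*12)*(-27) = (72*12)*(-27) = 864*(-27) = -23328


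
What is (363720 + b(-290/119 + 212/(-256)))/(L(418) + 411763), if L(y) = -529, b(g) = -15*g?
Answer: 923488175/1043986048 ≈ 0.88458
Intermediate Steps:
(363720 + b(-290/119 + 212/(-256)))/(L(418) + 411763) = (363720 - 15*(-290/119 + 212/(-256)))/(-529 + 411763) = (363720 - 15*(-290*1/119 + 212*(-1/256)))/411234 = (363720 - 15*(-290/119 - 53/64))*(1/411234) = (363720 - 15*(-24867/7616))*(1/411234) = (363720 + 373005/7616)*(1/411234) = (2770464525/7616)*(1/411234) = 923488175/1043986048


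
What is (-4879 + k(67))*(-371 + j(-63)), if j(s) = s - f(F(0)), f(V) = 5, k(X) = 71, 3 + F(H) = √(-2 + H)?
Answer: 2110712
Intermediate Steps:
F(H) = -3 + √(-2 + H)
j(s) = -5 + s (j(s) = s - 1*5 = s - 5 = -5 + s)
(-4879 + k(67))*(-371 + j(-63)) = (-4879 + 71)*(-371 + (-5 - 63)) = -4808*(-371 - 68) = -4808*(-439) = 2110712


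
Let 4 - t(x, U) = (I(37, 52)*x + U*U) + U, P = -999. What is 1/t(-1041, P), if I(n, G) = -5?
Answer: -1/1002203 ≈ -9.9780e-7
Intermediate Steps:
t(x, U) = 4 - U - U**2 + 5*x (t(x, U) = 4 - ((-5*x + U*U) + U) = 4 - ((-5*x + U**2) + U) = 4 - ((U**2 - 5*x) + U) = 4 - (U + U**2 - 5*x) = 4 + (-U - U**2 + 5*x) = 4 - U - U**2 + 5*x)
1/t(-1041, P) = 1/(4 - 1*(-999) - 1*(-999)**2 + 5*(-1041)) = 1/(4 + 999 - 1*998001 - 5205) = 1/(4 + 999 - 998001 - 5205) = 1/(-1002203) = -1/1002203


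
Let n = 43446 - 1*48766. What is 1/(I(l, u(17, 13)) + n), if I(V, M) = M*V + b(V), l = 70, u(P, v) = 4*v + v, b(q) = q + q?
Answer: -1/630 ≈ -0.0015873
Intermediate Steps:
b(q) = 2*q
u(P, v) = 5*v
n = -5320 (n = 43446 - 48766 = -5320)
I(V, M) = 2*V + M*V (I(V, M) = M*V + 2*V = 2*V + M*V)
1/(I(l, u(17, 13)) + n) = 1/(70*(2 + 5*13) - 5320) = 1/(70*(2 + 65) - 5320) = 1/(70*67 - 5320) = 1/(4690 - 5320) = 1/(-630) = -1/630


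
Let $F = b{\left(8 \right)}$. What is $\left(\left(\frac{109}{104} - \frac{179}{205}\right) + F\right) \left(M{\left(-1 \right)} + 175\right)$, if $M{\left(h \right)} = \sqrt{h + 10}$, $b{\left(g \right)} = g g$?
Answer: $\frac{121770601}{10660} \approx 11423.0$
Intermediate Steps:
$b{\left(g \right)} = g^{2}$
$F = 64$ ($F = 8^{2} = 64$)
$M{\left(h \right)} = \sqrt{10 + h}$
$\left(\left(\frac{109}{104} - \frac{179}{205}\right) + F\right) \left(M{\left(-1 \right)} + 175\right) = \left(\left(\frac{109}{104} - \frac{179}{205}\right) + 64\right) \left(\sqrt{10 - 1} + 175\right) = \left(\left(109 \cdot \frac{1}{104} - \frac{179}{205}\right) + 64\right) \left(\sqrt{9} + 175\right) = \left(\left(\frac{109}{104} - \frac{179}{205}\right) + 64\right) \left(3 + 175\right) = \left(\frac{3729}{21320} + 64\right) 178 = \frac{1368209}{21320} \cdot 178 = \frac{121770601}{10660}$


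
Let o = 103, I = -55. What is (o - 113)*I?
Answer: 550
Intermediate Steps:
(o - 113)*I = (103 - 113)*(-55) = -10*(-55) = 550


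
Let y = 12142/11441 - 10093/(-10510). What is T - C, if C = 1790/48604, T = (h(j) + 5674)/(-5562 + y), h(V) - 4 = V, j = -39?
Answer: -17076599973275345/16247323320790074 ≈ -1.0510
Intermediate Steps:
h(V) = 4 + V
y = 243086433/120244910 (y = 12142*(1/11441) - 10093*(-1/10510) = 12142/11441 + 10093/10510 = 243086433/120244910 ≈ 2.0216)
T = -678061047490/668559102987 (T = ((4 - 39) + 5674)/(-5562 + 243086433/120244910) = (-35 + 5674)/(-668559102987/120244910) = 5639*(-120244910/668559102987) = -678061047490/668559102987 ≈ -1.0142)
C = 895/24302 (C = 1790*(1/48604) = 895/24302 ≈ 0.036828)
T - C = -678061047490/668559102987 - 1*895/24302 = -678061047490/668559102987 - 895/24302 = -17076599973275345/16247323320790074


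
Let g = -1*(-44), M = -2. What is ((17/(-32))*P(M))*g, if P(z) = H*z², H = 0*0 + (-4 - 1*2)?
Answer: 561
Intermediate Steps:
H = -6 (H = 0 + (-4 - 2) = 0 - 6 = -6)
P(z) = -6*z²
g = 44
((17/(-32))*P(M))*g = ((17/(-32))*(-6*(-2)²))*44 = ((17*(-1/32))*(-6*4))*44 = -17/32*(-24)*44 = (51/4)*44 = 561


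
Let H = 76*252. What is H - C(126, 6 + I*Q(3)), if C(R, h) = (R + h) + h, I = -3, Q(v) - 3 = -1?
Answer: 19026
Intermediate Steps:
Q(v) = 2 (Q(v) = 3 - 1 = 2)
C(R, h) = R + 2*h
H = 19152
H - C(126, 6 + I*Q(3)) = 19152 - (126 + 2*(6 - 3*2)) = 19152 - (126 + 2*(6 - 6)) = 19152 - (126 + 2*0) = 19152 - (126 + 0) = 19152 - 1*126 = 19152 - 126 = 19026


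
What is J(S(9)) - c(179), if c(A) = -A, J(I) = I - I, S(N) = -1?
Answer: 179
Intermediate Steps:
J(I) = 0
J(S(9)) - c(179) = 0 - (-1)*179 = 0 - 1*(-179) = 0 + 179 = 179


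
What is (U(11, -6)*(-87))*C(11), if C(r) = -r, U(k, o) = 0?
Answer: 0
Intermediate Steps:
(U(11, -6)*(-87))*C(11) = (0*(-87))*(-1*11) = 0*(-11) = 0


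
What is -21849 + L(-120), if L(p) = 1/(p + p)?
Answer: -5243761/240 ≈ -21849.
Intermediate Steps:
L(p) = 1/(2*p)
-21849 + L(-120) = -21849 + (½)/(-120) = -21849 + (½)*(-1/120) = -21849 - 1/240 = -5243761/240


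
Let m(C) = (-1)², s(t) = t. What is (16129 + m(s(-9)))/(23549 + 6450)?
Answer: 16130/29999 ≈ 0.53768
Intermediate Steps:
m(C) = 1
(16129 + m(s(-9)))/(23549 + 6450) = (16129 + 1)/(23549 + 6450) = 16130/29999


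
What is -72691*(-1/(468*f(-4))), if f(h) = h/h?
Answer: 72691/468 ≈ 155.32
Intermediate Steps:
f(h) = 1
-72691*(-1/(468*f(-4))) = -72691/((12*(-39))*1) = -72691/((-468*1)) = -72691/(-468) = -72691*(-1/468) = 72691/468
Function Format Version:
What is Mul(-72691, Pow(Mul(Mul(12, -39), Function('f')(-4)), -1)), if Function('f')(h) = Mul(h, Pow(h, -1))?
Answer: Rational(72691, 468) ≈ 155.32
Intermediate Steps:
Function('f')(h) = 1
Mul(-72691, Pow(Mul(Mul(12, -39), Function('f')(-4)), -1)) = Mul(-72691, Pow(Mul(Mul(12, -39), 1), -1)) = Mul(-72691, Pow(Mul(-468, 1), -1)) = Mul(-72691, Pow(-468, -1)) = Mul(-72691, Rational(-1, 468)) = Rational(72691, 468)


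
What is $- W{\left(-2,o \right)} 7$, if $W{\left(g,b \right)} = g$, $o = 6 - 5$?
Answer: $14$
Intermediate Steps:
$o = 1$ ($o = 6 - 5 = 1$)
$- W{\left(-2,o \right)} 7 = \left(-1\right) \left(-2\right) 7 = 2 \cdot 7 = 14$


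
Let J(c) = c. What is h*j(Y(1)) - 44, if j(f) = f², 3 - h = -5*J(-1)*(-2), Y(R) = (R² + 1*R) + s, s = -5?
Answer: 73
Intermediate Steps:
Y(R) = -5 + R + R² (Y(R) = (R² + 1*R) - 5 = (R² + R) - 5 = (R + R²) - 5 = -5 + R + R²)
h = 13 (h = 3 - (-5*(-1))*(-2) = 3 - 5*(-2) = 3 - 1*(-10) = 3 + 10 = 13)
h*j(Y(1)) - 44 = 13*(-5 + 1 + 1²)² - 44 = 13*(-5 + 1 + 1)² - 44 = 13*(-3)² - 44 = 13*9 - 44 = 117 - 44 = 73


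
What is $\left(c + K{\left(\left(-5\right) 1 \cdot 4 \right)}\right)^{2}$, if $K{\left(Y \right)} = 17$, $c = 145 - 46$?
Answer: $13456$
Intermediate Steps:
$c = 99$ ($c = 145 - 46 = 99$)
$\left(c + K{\left(\left(-5\right) 1 \cdot 4 \right)}\right)^{2} = \left(99 + 17\right)^{2} = 116^{2} = 13456$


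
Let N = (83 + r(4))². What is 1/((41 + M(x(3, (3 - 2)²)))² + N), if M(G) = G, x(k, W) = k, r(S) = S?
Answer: 1/9505 ≈ 0.00010521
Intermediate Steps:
N = 7569 (N = (83 + 4)² = 87² = 7569)
1/((41 + M(x(3, (3 - 2)²)))² + N) = 1/((41 + 3)² + 7569) = 1/(44² + 7569) = 1/(1936 + 7569) = 1/9505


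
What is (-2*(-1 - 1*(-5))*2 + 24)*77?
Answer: 616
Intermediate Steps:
(-2*(-1 - 1*(-5))*2 + 24)*77 = (-2*(-1 + 5)*2 + 24)*77 = (-2*4*2 + 24)*77 = (-8*2 + 24)*77 = (-16 + 24)*77 = 8*77 = 616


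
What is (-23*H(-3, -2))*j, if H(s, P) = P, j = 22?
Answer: 1012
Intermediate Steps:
(-23*H(-3, -2))*j = -23*(-2)*22 = 46*22 = 1012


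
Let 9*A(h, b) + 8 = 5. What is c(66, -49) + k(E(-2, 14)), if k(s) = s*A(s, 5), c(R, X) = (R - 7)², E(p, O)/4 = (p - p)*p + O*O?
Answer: 9659/3 ≈ 3219.7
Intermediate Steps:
A(h, b) = -⅓ (A(h, b) = -8/9 + (⅑)*5 = -8/9 + 5/9 = -⅓)
E(p, O) = 4*O² (E(p, O) = 4*((p - p)*p + O*O) = 4*(0*p + O²) = 4*(0 + O²) = 4*O²)
c(R, X) = (-7 + R)²
k(s) = -s/3 (k(s) = s*(-⅓) = -s/3)
c(66, -49) + k(E(-2, 14)) = (-7 + 66)² - 4*14²/3 = 59² - 4*196/3 = 3481 - ⅓*784 = 3481 - 784/3 = 9659/3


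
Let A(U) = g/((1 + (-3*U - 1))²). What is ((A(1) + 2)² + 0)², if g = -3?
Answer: 625/81 ≈ 7.7160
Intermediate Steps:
A(U) = -1/(3*U²) (A(U) = -3/(1 + (-3*U - 1))² = -3/(1 + (-1 - 3*U))² = -3*1/(9*U²) = -1/(3*U²))
((A(1) + 2)² + 0)² = ((-⅓/1² + 2)² + 0)² = ((-⅓*1 + 2)² + 0)² = ((-⅓ + 2)² + 0)² = ((5/3)² + 0)² = (25/9 + 0)² = (25/9)² = 625/81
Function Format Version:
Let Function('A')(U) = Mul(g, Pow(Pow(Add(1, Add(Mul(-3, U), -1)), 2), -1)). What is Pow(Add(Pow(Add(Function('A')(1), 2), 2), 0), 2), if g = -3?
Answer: Rational(625, 81) ≈ 7.7160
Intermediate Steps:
Function('A')(U) = Mul(Rational(-1, 3), Pow(U, -2)) (Function('A')(U) = Mul(-3, Pow(Pow(Add(1, Add(Mul(-3, U), -1)), 2), -1)) = Mul(-3, Pow(Pow(Add(1, Add(-1, Mul(-3, U))), 2), -1)) = Mul(-3, Pow(Pow(Mul(-3, U), 2), -1)) = Mul(-3, Pow(Mul(9, Pow(U, 2)), -1)) = Mul(-3, Mul(Rational(1, 9), Pow(U, -2))) = Mul(Rational(-1, 3), Pow(U, -2)))
Pow(Add(Pow(Add(Function('A')(1), 2), 2), 0), 2) = Pow(Add(Pow(Add(Mul(Rational(-1, 3), Pow(1, -2)), 2), 2), 0), 2) = Pow(Add(Pow(Add(Mul(Rational(-1, 3), 1), 2), 2), 0), 2) = Pow(Add(Pow(Add(Rational(-1, 3), 2), 2), 0), 2) = Pow(Add(Pow(Rational(5, 3), 2), 0), 2) = Pow(Add(Rational(25, 9), 0), 2) = Pow(Rational(25, 9), 2) = Rational(625, 81)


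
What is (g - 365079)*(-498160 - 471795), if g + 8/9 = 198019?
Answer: 1458373900340/9 ≈ 1.6204e+11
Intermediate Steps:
g = 1782163/9 (g = -8/9 + 198019 = 1782163/9 ≈ 1.9802e+5)
(g - 365079)*(-498160 - 471795) = (1782163/9 - 365079)*(-498160 - 471795) = -1503548/9*(-969955) = 1458373900340/9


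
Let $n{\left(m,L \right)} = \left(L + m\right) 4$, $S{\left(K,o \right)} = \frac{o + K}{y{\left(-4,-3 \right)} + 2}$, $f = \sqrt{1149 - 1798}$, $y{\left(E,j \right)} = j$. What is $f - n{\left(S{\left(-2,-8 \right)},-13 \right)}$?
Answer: $12 + i \sqrt{649} \approx 12.0 + 25.475 i$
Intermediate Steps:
$f = i \sqrt{649}$ ($f = \sqrt{-649} = i \sqrt{649} \approx 25.475 i$)
$S{\left(K,o \right)} = - K - o$ ($S{\left(K,o \right)} = \frac{o + K}{-3 + 2} = \frac{K + o}{-1} = \left(K + o\right) \left(-1\right) = - K - o$)
$n{\left(m,L \right)} = 4 L + 4 m$
$f - n{\left(S{\left(-2,-8 \right)},-13 \right)} = i \sqrt{649} - \left(4 \left(-13\right) + 4 \left(\left(-1\right) \left(-2\right) - -8\right)\right) = i \sqrt{649} - \left(-52 + 4 \left(2 + 8\right)\right) = i \sqrt{649} - \left(-52 + 4 \cdot 10\right) = i \sqrt{649} - \left(-52 + 40\right) = i \sqrt{649} - -12 = i \sqrt{649} + 12 = 12 + i \sqrt{649}$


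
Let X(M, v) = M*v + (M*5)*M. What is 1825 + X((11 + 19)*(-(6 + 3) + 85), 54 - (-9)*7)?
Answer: 26260585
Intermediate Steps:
X(M, v) = 5*M² + M*v (X(M, v) = M*v + (5*M)*M = M*v + 5*M² = 5*M² + M*v)
1825 + X((11 + 19)*(-(6 + 3) + 85), 54 - (-9)*7) = 1825 + ((11 + 19)*(-(6 + 3) + 85))*((54 - (-9)*7) + 5*((11 + 19)*(-(6 + 3) + 85))) = 1825 + (30*(-1*9 + 85))*((54 - 1*(-63)) + 5*(30*(-1*9 + 85))) = 1825 + (30*(-9 + 85))*((54 + 63) + 5*(30*(-9 + 85))) = 1825 + (30*76)*(117 + 5*(30*76)) = 1825 + 2280*(117 + 5*2280) = 1825 + 2280*(117 + 11400) = 1825 + 2280*11517 = 1825 + 26258760 = 26260585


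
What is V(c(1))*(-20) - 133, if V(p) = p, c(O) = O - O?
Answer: -133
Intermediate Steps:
c(O) = 0
V(c(1))*(-20) - 133 = 0*(-20) - 133 = 0 - 133 = -133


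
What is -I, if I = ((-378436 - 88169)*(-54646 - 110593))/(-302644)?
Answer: 77101343595/302644 ≈ 2.5476e+5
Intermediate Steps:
I = -77101343595/302644 (I = -466605*(-165239)*(-1/302644) = 77101343595*(-1/302644) = -77101343595/302644 ≈ -2.5476e+5)
-I = -1*(-77101343595/302644) = 77101343595/302644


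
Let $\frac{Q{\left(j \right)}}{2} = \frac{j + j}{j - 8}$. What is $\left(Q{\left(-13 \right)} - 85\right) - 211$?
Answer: $- \frac{6164}{21} \approx -293.52$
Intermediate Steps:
$Q{\left(j \right)} = \frac{4 j}{-8 + j}$ ($Q{\left(j \right)} = 2 \frac{j + j}{j - 8} = 2 \frac{2 j}{-8 + j} = \frac{4 j}{-8 + j}$)
$\left(Q{\left(-13 \right)} - 85\right) - 211 = \left(4 \left(-13\right) \frac{1}{-8 - 13} - 85\right) - 211 = \left(4 \left(-13\right) \frac{1}{-21} - 85\right) - 211 = \left(4 \left(-13\right) \left(- \frac{1}{21}\right) - 85\right) - 211 = \left(\frac{52}{21} - 85\right) - 211 = - \frac{1733}{21} - 211 = - \frac{6164}{21}$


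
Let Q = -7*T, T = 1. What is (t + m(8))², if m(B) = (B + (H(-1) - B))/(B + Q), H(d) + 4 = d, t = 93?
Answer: 7744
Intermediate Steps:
H(d) = -4 + d
Q = -7 (Q = -7*1 = -7)
m(B) = -5/(-7 + B) (m(B) = (B + ((-4 - 1) - B))/(B - 7) = (B + (-5 - B))/(-7 + B) = -5/(-7 + B))
(t + m(8))² = (93 - 5/(-7 + 8))² = (93 - 5/1)² = (93 - 5*1)² = (93 - 5)² = 88² = 7744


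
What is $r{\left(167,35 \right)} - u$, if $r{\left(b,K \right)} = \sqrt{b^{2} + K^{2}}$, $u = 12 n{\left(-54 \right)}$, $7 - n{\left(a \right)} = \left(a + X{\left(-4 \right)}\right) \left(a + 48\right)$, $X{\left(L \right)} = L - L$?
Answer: $3804 + \sqrt{29114} \approx 3974.6$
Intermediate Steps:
$X{\left(L \right)} = 0$
$n{\left(a \right)} = 7 - a \left(48 + a\right)$ ($n{\left(a \right)} = 7 - \left(a + 0\right) \left(a + 48\right) = 7 - a \left(48 + a\right)$)
$u = -3804$ ($u = 12 \left(7 - \left(-54\right)^{2} - -2592\right) = 12 \left(7 - 2916 + 2592\right) = 12 \left(-317\right) = -3804$)
$r{\left(b,K \right)} = \sqrt{K^{2} + b^{2}}$
$r{\left(167,35 \right)} - u = \sqrt{35^{2} + 167^{2}} - -3804 = \sqrt{1225 + 27889} + 3804 = \sqrt{29114} + 3804 = 3804 + \sqrt{29114}$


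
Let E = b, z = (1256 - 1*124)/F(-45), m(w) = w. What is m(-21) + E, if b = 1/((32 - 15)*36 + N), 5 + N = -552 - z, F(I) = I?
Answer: -75702/3607 ≈ -20.988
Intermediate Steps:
z = -1132/45 (z = (1256 - 1*124)/(-45) = (1256 - 124)*(-1/45) = 1132*(-1/45) = -1132/45 ≈ -25.156)
N = -23933/45 (N = -5 + (-552 - 1*(-1132/45)) = -5 + (-552 + 1132/45) = -5 - 23708/45 = -23933/45 ≈ -531.84)
b = 45/3607 (b = 1/((32 - 15)*36 - 23933/45) = 1/(17*36 - 23933/45) = 1/(612 - 23933/45) = 1/(3607/45) = 45/3607 ≈ 0.012476)
E = 45/3607 ≈ 0.012476
m(-21) + E = -21 + 45/3607 = -75702/3607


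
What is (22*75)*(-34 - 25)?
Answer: -97350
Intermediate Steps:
(22*75)*(-34 - 25) = 1650*(-59) = -97350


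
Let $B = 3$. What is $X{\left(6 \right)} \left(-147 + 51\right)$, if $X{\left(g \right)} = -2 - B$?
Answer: $480$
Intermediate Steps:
$X{\left(g \right)} = -5$ ($X{\left(g \right)} = -2 - 3 = -5$)
$X{\left(6 \right)} \left(-147 + 51\right) = - 5 \left(-147 + 51\right) = \left(-5\right) \left(-96\right) = 480$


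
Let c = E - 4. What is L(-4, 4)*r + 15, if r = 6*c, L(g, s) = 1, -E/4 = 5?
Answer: -129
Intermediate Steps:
E = -20 (E = -4*5 = -20)
c = -24 (c = -20 - 4 = -24)
r = -144 (r = 6*(-24) = -144)
L(-4, 4)*r + 15 = 1*(-144) + 15 = -144 + 15 = -129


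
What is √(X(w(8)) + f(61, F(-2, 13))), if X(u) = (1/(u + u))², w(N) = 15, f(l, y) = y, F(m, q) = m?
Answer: I*√1799/30 ≈ 1.4138*I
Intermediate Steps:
X(u) = 1/(4*u²) (X(u) = (1/(2*u))² = 1/(4*u²))
√(X(w(8)) + f(61, F(-2, 13))) = √((¼)/15² - 2) = √((¼)*(1/225) - 2) = √(1/900 - 2) = √(-1799/900) = I*√1799/30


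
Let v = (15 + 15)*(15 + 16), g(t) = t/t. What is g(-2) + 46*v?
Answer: 42781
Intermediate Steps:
g(t) = 1
v = 930 (v = 30*31 = 930)
g(-2) + 46*v = 1 + 46*930 = 1 + 42780 = 42781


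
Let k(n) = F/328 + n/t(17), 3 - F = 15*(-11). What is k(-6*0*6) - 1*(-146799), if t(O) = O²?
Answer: 6018780/41 ≈ 1.4680e+5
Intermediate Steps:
F = 168 (F = 3 - 15*(-11) = 3 - 1*(-165) = 3 + 165 = 168)
k(n) = 21/41 + n/289 (k(n) = 168/328 + n/(17²) = 168*(1/328) + n/289 = 21/41 + n*(1/289) = 21/41 + n/289)
k(-6*0*6) - 1*(-146799) = (21/41 + (-6*0*6)/289) - 1*(-146799) = (21/41 + (0*6)/289) + 146799 = (21/41 + (1/289)*0) + 146799 = (21/41 + 0) + 146799 = 21/41 + 146799 = 6018780/41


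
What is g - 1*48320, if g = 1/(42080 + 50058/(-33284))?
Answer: -33837062377278/700270331 ≈ -48320.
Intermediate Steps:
g = 16642/700270331 (g = 1/(42080 + 50058*(-1/33284)) = 1/(42080 - 25029/16642) = 1/(700270331/16642) = 16642/700270331 ≈ 2.3765e-5)
g - 1*48320 = 16642/700270331 - 1*48320 = 16642/700270331 - 48320 = -33837062377278/700270331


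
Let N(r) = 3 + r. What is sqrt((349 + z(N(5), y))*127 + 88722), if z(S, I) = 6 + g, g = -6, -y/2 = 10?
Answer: sqrt(133045) ≈ 364.75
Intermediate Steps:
y = -20 (y = -2*10 = -20)
z(S, I) = 0 (z(S, I) = 6 - 6 = 0)
sqrt((349 + z(N(5), y))*127 + 88722) = sqrt((349 + 0)*127 + 88722) = sqrt(349*127 + 88722) = sqrt(44323 + 88722) = sqrt(133045)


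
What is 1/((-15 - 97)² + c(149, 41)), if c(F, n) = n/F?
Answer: 149/1869097 ≈ 7.9718e-5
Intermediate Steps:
1/((-15 - 97)² + c(149, 41)) = 1/((-15 - 97)² + 41/149) = 1/((-112)² + 41*(1/149)) = 1/(12544 + 41/149) = 1/(1869097/149) = 149/1869097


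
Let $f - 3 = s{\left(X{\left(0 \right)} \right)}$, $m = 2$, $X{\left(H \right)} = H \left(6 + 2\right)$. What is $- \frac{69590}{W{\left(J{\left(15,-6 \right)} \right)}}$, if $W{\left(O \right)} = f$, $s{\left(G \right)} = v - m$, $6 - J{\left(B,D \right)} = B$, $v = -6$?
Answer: $13918$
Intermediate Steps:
$X{\left(H \right)} = 8 H$ ($X{\left(H \right)} = H 8 = 8 H$)
$J{\left(B,D \right)} = 6 - B$
$s{\left(G \right)} = -8$ ($s{\left(G \right)} = -6 - 2 = -8$)
$f = -5$ ($f = 3 - 8 = -5$)
$W{\left(O \right)} = -5$
$- \frac{69590}{W{\left(J{\left(15,-6 \right)} \right)}} = - \frac{69590}{-5} = \left(-69590\right) \left(- \frac{1}{5}\right) = 13918$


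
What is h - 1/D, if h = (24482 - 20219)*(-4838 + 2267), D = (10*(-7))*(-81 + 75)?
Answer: -4603272661/420 ≈ -1.0960e+7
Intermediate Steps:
D = 420 (D = -70*(-6) = 420)
h = -10960173 (h = 4263*(-2571) = -10960173)
h - 1/D = -10960173 - 1/420 = -4603272661/420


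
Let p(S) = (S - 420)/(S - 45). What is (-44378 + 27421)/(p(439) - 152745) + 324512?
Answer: 19529629178690/60181511 ≈ 3.2451e+5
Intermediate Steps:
p(S) = (-420 + S)/(-45 + S)
(-44378 + 27421)/(p(439) - 152745) + 324512 = (-44378 + 27421)/((-420 + 439)/(-45 + 439) - 152745) + 324512 = -16957/(19/394 - 152745) + 324512 = -16957/(-60181511/394) + 324512 = -16957*(-394/60181511) + 324512 = 6681058/60181511 + 324512 = 19529629178690/60181511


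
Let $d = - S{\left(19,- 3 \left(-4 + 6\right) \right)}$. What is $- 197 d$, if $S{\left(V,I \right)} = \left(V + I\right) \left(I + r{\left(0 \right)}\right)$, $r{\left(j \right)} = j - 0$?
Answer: $-15366$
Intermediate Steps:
$r{\left(j \right)} = j$ ($r{\left(j \right)} = j + 0 = j$)
$S{\left(V,I \right)} = I \left(I + V\right)$ ($S{\left(V,I \right)} = \left(V + I\right) \left(I + 0\right) = \left(I + V\right) I = I \left(I + V\right)$)
$d = 78$ ($d = - - 3 \left(-4 + 6\right) \left(- 3 \left(-4 + 6\right) + 19\right) = - \left(-3\right) 2 \left(\left(-3\right) 2 + 19\right) = - \left(-6\right) \left(-6 + 19\right) = - \left(-6\right) 13 = \left(-1\right) \left(-78\right) = 78$)
$- 197 d = \left(-197\right) 78 = -15366$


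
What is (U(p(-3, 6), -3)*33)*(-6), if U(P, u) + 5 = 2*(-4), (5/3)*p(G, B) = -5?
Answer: 2574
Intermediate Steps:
p(G, B) = -3 (p(G, B) = (⅗)*(-5) = -3)
U(P, u) = -13 (U(P, u) = -5 + 2*(-4) = -5 - 8 = -13)
(U(p(-3, 6), -3)*33)*(-6) = -13*33*(-6) = -429*(-6) = 2574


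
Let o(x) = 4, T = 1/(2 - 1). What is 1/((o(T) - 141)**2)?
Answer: 1/18769 ≈ 5.3279e-5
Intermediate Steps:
T = 1 (T = 1/1 = 1)
1/((o(T) - 141)**2) = 1/((4 - 141)**2) = 1/((-137)**2) = 1/18769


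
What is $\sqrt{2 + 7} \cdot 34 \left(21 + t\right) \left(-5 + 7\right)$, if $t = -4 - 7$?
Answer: $2040$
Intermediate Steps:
$t = -11$
$\sqrt{2 + 7} \cdot 34 \left(21 + t\right) \left(-5 + 7\right) = \sqrt{2 + 7} \cdot 34 \left(21 - 11\right) \left(-5 + 7\right) = \sqrt{9} \cdot 34 \cdot 10 \cdot 2 = 3 \cdot 34 \cdot 20 = 102 \cdot 20 = 2040$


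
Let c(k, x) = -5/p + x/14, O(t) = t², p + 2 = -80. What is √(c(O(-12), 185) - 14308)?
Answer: I*√1177442182/287 ≈ 119.56*I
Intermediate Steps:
p = -82 (p = -2 - 80 = -82)
c(k, x) = 5/82 + x/14 (c(k, x) = -5/(-82) + x/14 = -5*(-1/82) + x*(1/14) = 5/82 + x/14)
√(c(O(-12), 185) - 14308) = √((5/82 + (1/14)*185) - 14308) = √((5/82 + 185/14) - 14308) = √(3810/287 - 14308) = √(-4102586/287) = I*√1177442182/287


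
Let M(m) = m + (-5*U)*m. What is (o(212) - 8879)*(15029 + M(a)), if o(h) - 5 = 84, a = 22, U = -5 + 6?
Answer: -131331390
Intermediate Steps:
U = 1
o(h) = 89 (o(h) = 5 + 84 = 89)
M(m) = -4*m (M(m) = m + (-5*1)*m = m - 5*m = -4*m)
(o(212) - 8879)*(15029 + M(a)) = (89 - 8879)*(15029 - 4*22) = -8790*(15029 - 88) = -8790*14941 = -131331390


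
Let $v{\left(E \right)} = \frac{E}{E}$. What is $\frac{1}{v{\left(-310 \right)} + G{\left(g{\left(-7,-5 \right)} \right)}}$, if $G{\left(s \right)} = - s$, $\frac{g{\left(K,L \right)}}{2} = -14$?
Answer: $\frac{1}{29} \approx 0.034483$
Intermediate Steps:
$v{\left(E \right)} = 1$
$g{\left(K,L \right)} = -28$ ($g{\left(K,L \right)} = 2 \left(-14\right) = -28$)
$\frac{1}{v{\left(-310 \right)} + G{\left(g{\left(-7,-5 \right)} \right)}} = \frac{1}{1 - -28} = \frac{1}{1 + 28} = \frac{1}{29}$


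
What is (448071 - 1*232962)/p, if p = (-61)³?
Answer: -215109/226981 ≈ -0.94770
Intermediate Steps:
p = -226981
(448071 - 1*232962)/p = (448071 - 1*232962)/(-226981) = (448071 - 232962)*(-1/226981) = 215109*(-1/226981) = -215109/226981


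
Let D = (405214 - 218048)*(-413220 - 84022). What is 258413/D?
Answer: -258413/93066796172 ≈ -2.7766e-6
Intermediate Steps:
D = -93066796172 (D = 187166*(-497242) = -93066796172)
258413/D = 258413/(-93066796172) = 258413*(-1/93066796172) = -258413/93066796172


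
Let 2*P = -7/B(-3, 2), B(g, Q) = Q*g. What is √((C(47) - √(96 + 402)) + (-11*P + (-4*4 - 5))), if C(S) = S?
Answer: √(705 - 36*√498)/6 ≈ 1.6531*I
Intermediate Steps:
P = 7/12 (P = (-7/(2*(-3)))/2 = (-7/(-6))/2 = (-7*(-⅙))/2 = (½)*(7/6) = 7/12 ≈ 0.58333)
√((C(47) - √(96 + 402)) + (-11*P + (-4*4 - 5))) = √((47 - √(96 + 402)) + (-11*7/12 + (-4*4 - 5))) = √((47 - √498) + (-77/12 + (-16 - 5))) = √((47 - √498) + (-77/12 - 21)) = √((47 - √498) - 329/12) = √(235/12 - √498)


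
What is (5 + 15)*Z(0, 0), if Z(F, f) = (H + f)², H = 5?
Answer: 500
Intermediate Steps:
Z(F, f) = (5 + f)²
(5 + 15)*Z(0, 0) = (5 + 15)*(5 + 0)² = 20*5² = 20*25 = 500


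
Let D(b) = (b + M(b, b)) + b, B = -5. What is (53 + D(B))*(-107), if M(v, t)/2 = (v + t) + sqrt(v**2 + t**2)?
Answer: -2461 - 1070*sqrt(2) ≈ -3974.2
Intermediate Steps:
M(v, t) = 2*t + 2*v + 2*sqrt(t**2 + v**2) (M(v, t) = 2*((v + t) + sqrt(v**2 + t**2)) = 2*((t + v) + sqrt(t**2 + v**2)) = 2*(t + v + sqrt(t**2 + v**2)) = 2*t + 2*v + 2*sqrt(t**2 + v**2))
D(b) = 6*b + 2*sqrt(2)*sqrt(b**2) (D(b) = (b + (2*b + 2*b + 2*sqrt(b**2 + b**2))) + b = (b + (2*b + 2*b + 2*sqrt(2*b**2))) + b = (b + (2*b + 2*b + 2*(sqrt(2)*sqrt(b**2)))) + b = (b + (2*b + 2*b + 2*sqrt(2)*sqrt(b**2))) + b = (b + (4*b + 2*sqrt(2)*sqrt(b**2))) + b = (5*b + 2*sqrt(2)*sqrt(b**2)) + b = 6*b + 2*sqrt(2)*sqrt(b**2))
(53 + D(B))*(-107) = (53 + (6*(-5) + 2*sqrt(2)*sqrt((-5)**2)))*(-107) = (53 + (-30 + 2*sqrt(2)*sqrt(25)))*(-107) = (53 + (-30 + 2*sqrt(2)*5))*(-107) = (53 + (-30 + 10*sqrt(2)))*(-107) = (23 + 10*sqrt(2))*(-107) = -2461 - 1070*sqrt(2)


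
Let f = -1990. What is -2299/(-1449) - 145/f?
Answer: 957023/576702 ≈ 1.6595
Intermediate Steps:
-2299/(-1449) - 145/f = -2299/(-1449) - 145/(-1990) = -2299*(-1/1449) - 145*(-1/1990) = 2299/1449 + 29/398 = 957023/576702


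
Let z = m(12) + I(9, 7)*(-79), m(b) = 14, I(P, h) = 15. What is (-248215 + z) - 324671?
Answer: -574057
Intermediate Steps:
z = -1171 (z = 14 + 15*(-79) = 14 - 1185 = -1171)
(-248215 + z) - 324671 = (-248215 - 1171) - 324671 = -249386 - 324671 = -574057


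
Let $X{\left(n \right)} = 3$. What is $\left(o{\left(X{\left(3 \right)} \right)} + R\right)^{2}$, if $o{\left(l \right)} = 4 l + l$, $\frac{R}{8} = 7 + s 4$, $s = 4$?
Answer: $39601$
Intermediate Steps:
$R = 184$ ($R = 8 \left(7 + 4 \cdot 4\right) = 8 \left(7 + 16\right) = 8 \cdot 23 = 184$)
$o{\left(l \right)} = 5 l$
$\left(o{\left(X{\left(3 \right)} \right)} + R\right)^{2} = \left(5 \cdot 3 + 184\right)^{2} = \left(15 + 184\right)^{2} = 199^{2} = 39601$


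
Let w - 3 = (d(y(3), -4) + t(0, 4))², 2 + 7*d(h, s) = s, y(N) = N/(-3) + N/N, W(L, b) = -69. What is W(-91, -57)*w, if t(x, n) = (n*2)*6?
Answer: -7524243/49 ≈ -1.5356e+5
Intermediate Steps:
t(x, n) = 12*n (t(x, n) = (2*n)*6 = 12*n)
y(N) = 1 - N/3 (y(N) = N*(-⅓) + 1 = -N/3 + 1 = 1 - N/3)
d(h, s) = -2/7 + s/7
w = 109047/49 (w = 3 + ((-2/7 + (⅐)*(-4)) + 12*4)² = 3 + ((-2/7 - 4/7) + 48)² = 3 + (-6/7 + 48)² = 3 + (330/7)² = 3 + 108900/49 = 109047/49 ≈ 2225.4)
W(-91, -57)*w = -69*109047/49 = -7524243/49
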